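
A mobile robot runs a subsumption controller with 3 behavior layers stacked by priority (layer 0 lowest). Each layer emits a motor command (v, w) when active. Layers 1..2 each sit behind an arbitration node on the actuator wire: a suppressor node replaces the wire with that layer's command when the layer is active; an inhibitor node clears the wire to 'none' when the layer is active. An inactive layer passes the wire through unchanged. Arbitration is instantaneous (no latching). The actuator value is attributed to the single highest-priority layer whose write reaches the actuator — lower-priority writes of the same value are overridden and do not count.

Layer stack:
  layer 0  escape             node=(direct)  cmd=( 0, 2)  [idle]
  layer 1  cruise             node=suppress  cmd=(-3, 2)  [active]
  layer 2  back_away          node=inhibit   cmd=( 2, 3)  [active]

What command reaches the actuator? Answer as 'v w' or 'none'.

layer 0 (escape) idle — none
layer 1 (cruise) active — suppresses: (-3, 2)
layer 2 (back_away) active — inhibits: none
→ actuator none

none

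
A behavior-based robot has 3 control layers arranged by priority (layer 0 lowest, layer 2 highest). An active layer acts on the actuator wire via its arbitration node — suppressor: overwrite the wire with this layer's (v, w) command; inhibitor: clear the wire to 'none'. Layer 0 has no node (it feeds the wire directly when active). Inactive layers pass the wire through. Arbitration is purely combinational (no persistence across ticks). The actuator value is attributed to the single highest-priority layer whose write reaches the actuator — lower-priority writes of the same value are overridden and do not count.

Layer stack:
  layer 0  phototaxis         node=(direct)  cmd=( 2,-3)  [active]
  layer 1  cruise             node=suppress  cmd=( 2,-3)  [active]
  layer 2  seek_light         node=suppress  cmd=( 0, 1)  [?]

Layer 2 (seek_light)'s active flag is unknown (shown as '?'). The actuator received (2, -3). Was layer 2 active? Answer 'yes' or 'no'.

no

If layer 2 is active=yes:
  actuator would be (0, 1)
If layer 2 is active=no:
  actuator would be (2, -3)
Observed (2, -3), so layer 2 was idle.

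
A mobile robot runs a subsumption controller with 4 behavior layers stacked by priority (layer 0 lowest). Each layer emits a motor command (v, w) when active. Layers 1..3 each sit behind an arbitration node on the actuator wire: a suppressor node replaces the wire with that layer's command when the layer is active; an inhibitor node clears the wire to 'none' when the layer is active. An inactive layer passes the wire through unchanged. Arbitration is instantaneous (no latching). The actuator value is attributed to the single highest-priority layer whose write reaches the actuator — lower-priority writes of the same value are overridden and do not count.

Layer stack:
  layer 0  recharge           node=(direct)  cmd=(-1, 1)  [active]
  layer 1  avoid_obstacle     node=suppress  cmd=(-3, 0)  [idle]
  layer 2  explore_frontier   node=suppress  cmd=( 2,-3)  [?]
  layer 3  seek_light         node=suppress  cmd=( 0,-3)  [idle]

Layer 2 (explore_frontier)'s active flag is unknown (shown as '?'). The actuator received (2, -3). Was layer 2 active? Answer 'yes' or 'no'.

If layer 2 is active=yes:
  actuator would be (2, -3)
If layer 2 is active=no:
  actuator would be (-1, 1)
Observed (2, -3), so layer 2 was active.

yes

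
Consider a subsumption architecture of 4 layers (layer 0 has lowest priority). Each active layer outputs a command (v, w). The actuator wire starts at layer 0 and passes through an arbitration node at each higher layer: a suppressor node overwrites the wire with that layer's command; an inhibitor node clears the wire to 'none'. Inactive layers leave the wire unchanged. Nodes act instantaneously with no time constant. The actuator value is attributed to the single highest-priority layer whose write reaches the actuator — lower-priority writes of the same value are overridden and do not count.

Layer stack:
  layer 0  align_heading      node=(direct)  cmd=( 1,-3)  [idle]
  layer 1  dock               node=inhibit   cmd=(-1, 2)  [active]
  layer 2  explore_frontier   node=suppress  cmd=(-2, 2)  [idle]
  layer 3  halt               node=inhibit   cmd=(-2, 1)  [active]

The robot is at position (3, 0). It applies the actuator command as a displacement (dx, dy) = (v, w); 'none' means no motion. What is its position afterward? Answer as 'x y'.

3 0

layer 0 (align_heading) idle — none
layer 1 (dock) active — inhibits: none
layer 2 (explore_frontier) idle — unchanged: none
layer 3 (halt) active — inhibits: none
→ actuator none
position: (3, 0) + none = (3, 0)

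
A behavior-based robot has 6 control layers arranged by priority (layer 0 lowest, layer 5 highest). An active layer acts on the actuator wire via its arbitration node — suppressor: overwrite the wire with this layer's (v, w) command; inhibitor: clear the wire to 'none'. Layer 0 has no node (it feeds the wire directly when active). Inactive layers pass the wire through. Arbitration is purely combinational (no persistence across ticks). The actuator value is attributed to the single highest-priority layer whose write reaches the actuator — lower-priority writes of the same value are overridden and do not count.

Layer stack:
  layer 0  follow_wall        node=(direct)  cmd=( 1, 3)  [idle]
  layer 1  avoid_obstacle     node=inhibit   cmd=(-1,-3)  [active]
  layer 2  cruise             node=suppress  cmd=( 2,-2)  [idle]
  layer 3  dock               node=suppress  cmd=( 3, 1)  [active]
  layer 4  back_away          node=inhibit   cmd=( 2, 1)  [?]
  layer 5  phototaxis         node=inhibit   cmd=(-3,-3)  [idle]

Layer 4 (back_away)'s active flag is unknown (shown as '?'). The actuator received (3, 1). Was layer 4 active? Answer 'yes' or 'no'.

If layer 4 is active=yes:
  actuator would be none
If layer 4 is active=no:
  actuator would be (3, 1)
Observed (3, 1), so layer 4 was idle.

no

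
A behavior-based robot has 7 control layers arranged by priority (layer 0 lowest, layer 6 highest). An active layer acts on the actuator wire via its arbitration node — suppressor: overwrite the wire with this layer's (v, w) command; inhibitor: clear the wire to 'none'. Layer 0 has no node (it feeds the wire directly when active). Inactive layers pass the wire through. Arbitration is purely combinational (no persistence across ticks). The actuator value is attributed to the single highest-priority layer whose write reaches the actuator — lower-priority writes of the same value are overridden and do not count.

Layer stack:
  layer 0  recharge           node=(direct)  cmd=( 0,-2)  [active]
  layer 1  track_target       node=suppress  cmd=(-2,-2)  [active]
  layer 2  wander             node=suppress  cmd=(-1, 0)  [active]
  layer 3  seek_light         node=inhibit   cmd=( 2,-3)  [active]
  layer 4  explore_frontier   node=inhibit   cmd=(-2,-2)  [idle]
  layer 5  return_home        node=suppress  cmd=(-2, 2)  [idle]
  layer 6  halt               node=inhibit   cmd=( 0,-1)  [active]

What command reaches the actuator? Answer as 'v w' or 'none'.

none

layer 0 (recharge) active — direct: (0, -2)
layer 1 (track_target) active — suppresses: (-2, -2)
layer 2 (wander) active — suppresses: (-1, 0)
layer 3 (seek_light) active — inhibits: none
layer 4 (explore_frontier) idle — unchanged: none
layer 5 (return_home) idle — unchanged: none
layer 6 (halt) active — inhibits: none
→ actuator none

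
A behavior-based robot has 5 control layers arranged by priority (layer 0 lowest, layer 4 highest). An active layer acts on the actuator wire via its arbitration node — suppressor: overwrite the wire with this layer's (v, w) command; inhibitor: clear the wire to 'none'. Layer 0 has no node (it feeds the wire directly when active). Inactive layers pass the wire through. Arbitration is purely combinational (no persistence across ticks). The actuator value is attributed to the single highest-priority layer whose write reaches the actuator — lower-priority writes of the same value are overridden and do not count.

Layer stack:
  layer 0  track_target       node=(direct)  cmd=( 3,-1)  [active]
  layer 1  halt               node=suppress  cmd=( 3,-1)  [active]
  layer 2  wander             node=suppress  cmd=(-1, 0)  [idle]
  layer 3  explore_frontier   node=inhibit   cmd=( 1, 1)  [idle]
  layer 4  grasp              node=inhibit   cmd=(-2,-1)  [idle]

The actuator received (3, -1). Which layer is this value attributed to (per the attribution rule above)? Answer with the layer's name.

L0 track_target: active, feeds wire = (3, -1)
L1 halt: active, suppressor → wire = (3, -1)
L2 wander: idle → wire stays (3, -1)
L3 explore_frontier: idle → wire stays (3, -1)
L4 grasp: idle → wire stays (3, -1)
actuator = (3, -1)
last writer: layer 1 = halt

halt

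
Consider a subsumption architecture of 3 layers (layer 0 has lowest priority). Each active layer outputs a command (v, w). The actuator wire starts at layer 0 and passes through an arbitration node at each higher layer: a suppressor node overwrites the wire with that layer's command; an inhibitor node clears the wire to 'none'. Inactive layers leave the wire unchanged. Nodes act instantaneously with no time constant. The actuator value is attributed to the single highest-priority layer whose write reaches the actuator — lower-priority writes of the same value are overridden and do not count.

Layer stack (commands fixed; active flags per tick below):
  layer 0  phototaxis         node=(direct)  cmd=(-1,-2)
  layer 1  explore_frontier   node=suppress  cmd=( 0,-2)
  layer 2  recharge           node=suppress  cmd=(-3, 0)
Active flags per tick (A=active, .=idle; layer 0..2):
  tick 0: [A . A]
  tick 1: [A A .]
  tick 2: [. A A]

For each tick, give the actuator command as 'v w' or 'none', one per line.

-3 0
0 -2
-3 0

tick 0:
  [0] phototaxis on; wire := (-1, -2)
  [1] explore_frontier off; pass (-1, -2)
  [2] recharge on (suppress); wire := (-3, 0)
  output (-3, 0)
tick 1:
  [0] phototaxis on; wire := (-1, -2)
  [1] explore_frontier on (suppress); wire := (0, -2)
  [2] recharge off; pass (0, -2)
  output (0, -2)
tick 2:
  [0] phototaxis off; wire := none
  [1] explore_frontier on (suppress); wire := (0, -2)
  [2] recharge on (suppress); wire := (-3, 0)
  output (-3, 0)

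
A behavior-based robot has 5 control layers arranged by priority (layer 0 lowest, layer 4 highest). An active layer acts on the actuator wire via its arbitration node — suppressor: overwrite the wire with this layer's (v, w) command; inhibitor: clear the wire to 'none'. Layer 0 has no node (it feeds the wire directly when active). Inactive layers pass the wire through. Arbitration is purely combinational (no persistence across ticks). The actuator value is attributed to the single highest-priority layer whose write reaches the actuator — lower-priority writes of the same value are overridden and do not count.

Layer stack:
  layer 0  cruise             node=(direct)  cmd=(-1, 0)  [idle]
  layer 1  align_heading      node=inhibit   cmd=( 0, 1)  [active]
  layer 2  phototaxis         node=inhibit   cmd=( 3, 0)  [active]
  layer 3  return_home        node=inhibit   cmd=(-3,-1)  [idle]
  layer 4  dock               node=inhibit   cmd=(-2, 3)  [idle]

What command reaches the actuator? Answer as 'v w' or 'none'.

L0 cruise: idle → wire = none
L1 align_heading: active, inhibitor → wire = none
L2 phototaxis: active, inhibitor → wire = none
L3 return_home: idle → wire stays none
L4 dock: idle → wire stays none
actuator = none

none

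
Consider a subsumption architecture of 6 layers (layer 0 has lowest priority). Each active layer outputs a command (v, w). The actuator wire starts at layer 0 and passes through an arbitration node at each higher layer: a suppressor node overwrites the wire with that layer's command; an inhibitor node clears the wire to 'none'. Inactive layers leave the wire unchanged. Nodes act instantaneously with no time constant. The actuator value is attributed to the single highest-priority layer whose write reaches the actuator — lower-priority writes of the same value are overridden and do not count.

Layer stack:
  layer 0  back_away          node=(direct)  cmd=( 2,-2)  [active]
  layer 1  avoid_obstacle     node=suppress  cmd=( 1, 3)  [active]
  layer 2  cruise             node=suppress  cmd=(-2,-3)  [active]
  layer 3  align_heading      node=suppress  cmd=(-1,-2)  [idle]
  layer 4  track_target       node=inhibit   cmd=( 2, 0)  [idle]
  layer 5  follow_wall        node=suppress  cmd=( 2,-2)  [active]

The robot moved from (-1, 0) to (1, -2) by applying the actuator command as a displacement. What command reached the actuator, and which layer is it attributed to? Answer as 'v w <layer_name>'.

2 -2 follow_wall

displacement = (1, -2) − (-1, 0) = (2, -2)
L0 back_away: active, feeds wire = (2, -2)
L1 avoid_obstacle: active, suppressor → wire = (1, 3)
L2 cruise: active, suppressor → wire = (-2, -3)
L3 align_heading: idle → wire stays (-2, -3)
L4 track_target: idle → wire stays (-2, -3)
L5 follow_wall: active, suppressor → wire = (2, -2)
actuator = (2, -2) — from layer 5 (follow_wall)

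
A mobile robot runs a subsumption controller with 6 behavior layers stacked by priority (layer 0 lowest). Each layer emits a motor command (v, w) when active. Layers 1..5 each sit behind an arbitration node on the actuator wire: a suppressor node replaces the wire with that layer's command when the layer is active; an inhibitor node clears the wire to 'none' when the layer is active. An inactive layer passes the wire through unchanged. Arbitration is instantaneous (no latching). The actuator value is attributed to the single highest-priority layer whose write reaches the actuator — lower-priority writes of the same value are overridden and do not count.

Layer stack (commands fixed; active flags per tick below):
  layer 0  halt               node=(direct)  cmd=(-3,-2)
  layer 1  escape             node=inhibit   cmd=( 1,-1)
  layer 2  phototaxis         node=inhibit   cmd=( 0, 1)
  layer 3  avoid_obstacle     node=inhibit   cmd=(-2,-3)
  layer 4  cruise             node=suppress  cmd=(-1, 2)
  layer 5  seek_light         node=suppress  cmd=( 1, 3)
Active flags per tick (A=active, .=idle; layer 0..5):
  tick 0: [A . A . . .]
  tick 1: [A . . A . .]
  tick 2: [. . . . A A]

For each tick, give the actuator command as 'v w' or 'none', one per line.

tick 0:
  layer 0 (halt) active — direct: (-3, -2)
  layer 1 (escape) idle — unchanged: (-3, -2)
  layer 2 (phototaxis) active — inhibits: none
  layer 3 (avoid_obstacle) idle — unchanged: none
  layer 4 (cruise) idle — unchanged: none
  layer 5 (seek_light) idle — unchanged: none
  → actuator none
tick 1:
  layer 0 (halt) active — direct: (-3, -2)
  layer 1 (escape) idle — unchanged: (-3, -2)
  layer 2 (phototaxis) idle — unchanged: (-3, -2)
  layer 3 (avoid_obstacle) active — inhibits: none
  layer 4 (cruise) idle — unchanged: none
  layer 5 (seek_light) idle — unchanged: none
  → actuator none
tick 2:
  layer 0 (halt) idle — none
  layer 1 (escape) idle — unchanged: none
  layer 2 (phototaxis) idle — unchanged: none
  layer 3 (avoid_obstacle) idle — unchanged: none
  layer 4 (cruise) active — suppresses: (-1, 2)
  layer 5 (seek_light) active — suppresses: (1, 3)
  → actuator (1, 3)

none
none
1 3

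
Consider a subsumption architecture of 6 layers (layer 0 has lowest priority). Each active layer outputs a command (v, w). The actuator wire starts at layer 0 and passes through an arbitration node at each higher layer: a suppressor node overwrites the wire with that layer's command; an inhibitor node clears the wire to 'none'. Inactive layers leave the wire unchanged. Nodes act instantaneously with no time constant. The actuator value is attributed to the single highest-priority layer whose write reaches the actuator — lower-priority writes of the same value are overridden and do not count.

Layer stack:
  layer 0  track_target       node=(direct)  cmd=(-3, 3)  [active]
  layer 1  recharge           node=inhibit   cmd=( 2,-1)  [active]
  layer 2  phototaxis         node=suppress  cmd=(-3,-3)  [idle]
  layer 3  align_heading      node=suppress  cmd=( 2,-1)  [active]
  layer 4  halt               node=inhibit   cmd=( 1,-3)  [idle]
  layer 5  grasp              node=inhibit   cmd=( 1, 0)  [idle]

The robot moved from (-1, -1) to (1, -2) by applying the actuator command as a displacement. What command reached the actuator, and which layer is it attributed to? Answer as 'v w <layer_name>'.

2 -1 align_heading

displacement = (1, -2) − (-1, -1) = (2, -1)
[0] track_target on; wire := (-3, 3)
[1] recharge on (inhibit); wire := none
[2] phototaxis off; pass none
[3] align_heading on (suppress); wire := (2, -1)
[4] halt off; pass (2, -1)
[5] grasp off; pass (2, -1)
output (2, -1) — from layer 3 (align_heading)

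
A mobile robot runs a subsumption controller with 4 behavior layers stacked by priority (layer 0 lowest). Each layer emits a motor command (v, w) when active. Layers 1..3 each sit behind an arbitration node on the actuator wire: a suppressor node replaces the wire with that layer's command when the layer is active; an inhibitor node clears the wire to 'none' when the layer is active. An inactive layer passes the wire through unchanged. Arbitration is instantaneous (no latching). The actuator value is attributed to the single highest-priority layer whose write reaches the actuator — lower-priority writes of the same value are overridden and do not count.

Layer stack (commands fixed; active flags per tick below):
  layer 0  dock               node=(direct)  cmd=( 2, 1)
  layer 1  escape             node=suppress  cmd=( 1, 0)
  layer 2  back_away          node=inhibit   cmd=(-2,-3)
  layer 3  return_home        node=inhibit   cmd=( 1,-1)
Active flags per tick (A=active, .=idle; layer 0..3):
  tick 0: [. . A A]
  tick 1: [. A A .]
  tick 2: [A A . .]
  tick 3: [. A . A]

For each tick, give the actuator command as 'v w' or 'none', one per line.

none
none
1 0
none

tick 0:
  L0 dock: idle → wire = none
  L1 escape: idle → wire stays none
  L2 back_away: active, inhibitor → wire = none
  L3 return_home: active, inhibitor → wire = none
  actuator = none
tick 1:
  L0 dock: idle → wire = none
  L1 escape: active, suppressor → wire = (1, 0)
  L2 back_away: active, inhibitor → wire = none
  L3 return_home: idle → wire stays none
  actuator = none
tick 2:
  L0 dock: active, feeds wire = (2, 1)
  L1 escape: active, suppressor → wire = (1, 0)
  L2 back_away: idle → wire stays (1, 0)
  L3 return_home: idle → wire stays (1, 0)
  actuator = (1, 0)
tick 3:
  L0 dock: idle → wire = none
  L1 escape: active, suppressor → wire = (1, 0)
  L2 back_away: idle → wire stays (1, 0)
  L3 return_home: active, inhibitor → wire = none
  actuator = none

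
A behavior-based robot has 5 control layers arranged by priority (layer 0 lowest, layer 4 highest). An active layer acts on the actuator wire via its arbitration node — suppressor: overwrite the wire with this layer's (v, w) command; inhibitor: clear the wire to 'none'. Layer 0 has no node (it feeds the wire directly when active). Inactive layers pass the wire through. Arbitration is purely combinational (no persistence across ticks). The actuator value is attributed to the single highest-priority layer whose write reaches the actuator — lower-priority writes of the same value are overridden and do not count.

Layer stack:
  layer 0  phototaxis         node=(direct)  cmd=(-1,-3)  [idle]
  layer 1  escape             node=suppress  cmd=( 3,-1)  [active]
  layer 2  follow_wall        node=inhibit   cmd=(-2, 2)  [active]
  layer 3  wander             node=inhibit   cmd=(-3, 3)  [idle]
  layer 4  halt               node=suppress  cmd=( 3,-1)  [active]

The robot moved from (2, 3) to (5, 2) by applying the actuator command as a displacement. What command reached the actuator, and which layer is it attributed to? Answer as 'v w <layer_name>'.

displacement = (5, 2) − (2, 3) = (3, -1)
[0] phototaxis off; wire := none
[1] escape on (suppress); wire := (3, -1)
[2] follow_wall on (inhibit); wire := none
[3] wander off; pass none
[4] halt on (suppress); wire := (3, -1)
output (3, -1) — from layer 4 (halt)

3 -1 halt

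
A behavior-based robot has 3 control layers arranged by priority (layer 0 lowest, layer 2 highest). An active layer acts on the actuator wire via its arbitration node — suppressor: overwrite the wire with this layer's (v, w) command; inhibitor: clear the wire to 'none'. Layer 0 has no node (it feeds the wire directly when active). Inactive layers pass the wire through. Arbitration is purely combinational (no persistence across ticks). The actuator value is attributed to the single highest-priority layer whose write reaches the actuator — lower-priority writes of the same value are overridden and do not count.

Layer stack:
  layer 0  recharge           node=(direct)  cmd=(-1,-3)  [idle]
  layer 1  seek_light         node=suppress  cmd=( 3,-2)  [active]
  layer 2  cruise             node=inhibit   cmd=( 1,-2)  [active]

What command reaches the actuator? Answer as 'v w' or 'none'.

none

layer 0 (recharge) idle — none
layer 1 (seek_light) active — suppresses: (3, -2)
layer 2 (cruise) active — inhibits: none
→ actuator none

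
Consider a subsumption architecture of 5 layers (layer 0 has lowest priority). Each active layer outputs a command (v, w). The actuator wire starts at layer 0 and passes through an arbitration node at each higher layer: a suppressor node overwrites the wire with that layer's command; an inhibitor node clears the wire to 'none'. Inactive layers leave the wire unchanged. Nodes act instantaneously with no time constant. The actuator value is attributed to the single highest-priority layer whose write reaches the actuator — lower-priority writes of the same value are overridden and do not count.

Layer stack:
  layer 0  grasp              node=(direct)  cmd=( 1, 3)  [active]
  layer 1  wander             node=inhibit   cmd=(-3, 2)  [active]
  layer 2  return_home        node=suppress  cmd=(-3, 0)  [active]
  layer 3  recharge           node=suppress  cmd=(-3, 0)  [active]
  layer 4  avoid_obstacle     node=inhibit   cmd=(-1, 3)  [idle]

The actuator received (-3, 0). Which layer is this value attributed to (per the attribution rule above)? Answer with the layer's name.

recharge

layer 0 (grasp) active — direct: (1, 3)
layer 1 (wander) active — inhibits: none
layer 2 (return_home) active — suppresses: (-3, 0)
layer 3 (recharge) active — suppresses: (-3, 0)
layer 4 (avoid_obstacle) idle — unchanged: (-3, 0)
→ actuator (-3, 0)
last writer: layer 3 = recharge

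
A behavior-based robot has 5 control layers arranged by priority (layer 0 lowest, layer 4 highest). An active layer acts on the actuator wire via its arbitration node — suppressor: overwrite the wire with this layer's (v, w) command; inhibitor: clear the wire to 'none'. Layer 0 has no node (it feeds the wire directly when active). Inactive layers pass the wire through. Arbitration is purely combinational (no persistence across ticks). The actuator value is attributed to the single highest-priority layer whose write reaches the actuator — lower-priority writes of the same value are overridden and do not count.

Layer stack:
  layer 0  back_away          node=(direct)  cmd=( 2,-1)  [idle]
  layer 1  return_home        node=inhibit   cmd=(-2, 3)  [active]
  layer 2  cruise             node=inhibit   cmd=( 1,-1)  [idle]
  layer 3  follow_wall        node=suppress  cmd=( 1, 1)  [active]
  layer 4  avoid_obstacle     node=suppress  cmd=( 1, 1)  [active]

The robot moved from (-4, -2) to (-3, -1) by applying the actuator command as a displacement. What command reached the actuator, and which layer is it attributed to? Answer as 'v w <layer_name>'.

1 1 avoid_obstacle

displacement = (-3, -1) − (-4, -2) = (1, 1)
[0] back_away off; wire := none
[1] return_home on (inhibit); wire := none
[2] cruise off; pass none
[3] follow_wall on (suppress); wire := (1, 1)
[4] avoid_obstacle on (suppress); wire := (1, 1)
output (1, 1) — from layer 4 (avoid_obstacle)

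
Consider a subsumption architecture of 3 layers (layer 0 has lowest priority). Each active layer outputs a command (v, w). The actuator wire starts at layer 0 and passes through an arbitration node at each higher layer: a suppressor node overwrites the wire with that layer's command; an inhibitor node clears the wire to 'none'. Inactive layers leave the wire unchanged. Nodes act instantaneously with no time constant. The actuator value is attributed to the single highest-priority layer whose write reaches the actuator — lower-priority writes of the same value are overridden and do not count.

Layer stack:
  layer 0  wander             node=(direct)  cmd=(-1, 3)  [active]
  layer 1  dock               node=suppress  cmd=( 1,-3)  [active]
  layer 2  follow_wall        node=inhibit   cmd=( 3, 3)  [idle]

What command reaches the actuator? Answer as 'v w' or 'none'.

1 -3

[0] wander on; wire := (-1, 3)
[1] dock on (suppress); wire := (1, -3)
[2] follow_wall off; pass (1, -3)
output (1, -3)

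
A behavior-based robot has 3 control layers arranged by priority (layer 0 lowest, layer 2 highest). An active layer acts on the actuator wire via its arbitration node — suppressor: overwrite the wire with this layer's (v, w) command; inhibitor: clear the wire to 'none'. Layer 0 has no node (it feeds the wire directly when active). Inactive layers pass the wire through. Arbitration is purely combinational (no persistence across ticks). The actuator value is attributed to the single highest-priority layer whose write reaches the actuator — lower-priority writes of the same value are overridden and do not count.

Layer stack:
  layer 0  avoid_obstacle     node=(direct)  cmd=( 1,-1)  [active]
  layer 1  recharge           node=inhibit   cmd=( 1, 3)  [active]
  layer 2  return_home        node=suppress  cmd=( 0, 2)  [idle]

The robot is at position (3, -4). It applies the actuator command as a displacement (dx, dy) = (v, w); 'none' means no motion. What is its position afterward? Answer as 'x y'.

3 -4

[0] avoid_obstacle on; wire := (1, -1)
[1] recharge on (inhibit); wire := none
[2] return_home off; pass none
output none
position: (3, -4) + none = (3, -4)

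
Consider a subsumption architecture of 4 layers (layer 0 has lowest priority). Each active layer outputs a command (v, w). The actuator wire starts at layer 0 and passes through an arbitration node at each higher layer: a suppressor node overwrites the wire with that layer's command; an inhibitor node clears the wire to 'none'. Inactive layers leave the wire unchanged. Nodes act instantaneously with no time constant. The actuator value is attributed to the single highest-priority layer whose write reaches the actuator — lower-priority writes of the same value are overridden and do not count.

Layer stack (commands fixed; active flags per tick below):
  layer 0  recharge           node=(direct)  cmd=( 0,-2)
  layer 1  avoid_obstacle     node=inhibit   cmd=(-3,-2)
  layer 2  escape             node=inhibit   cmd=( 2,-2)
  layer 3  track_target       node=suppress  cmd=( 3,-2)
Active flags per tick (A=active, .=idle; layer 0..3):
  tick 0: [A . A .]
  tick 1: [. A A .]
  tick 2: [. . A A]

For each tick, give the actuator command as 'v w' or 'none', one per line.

none
none
3 -2

tick 0:
  L0 recharge: active, feeds wire = (0, -2)
  L1 avoid_obstacle: idle → wire stays (0, -2)
  L2 escape: active, inhibitor → wire = none
  L3 track_target: idle → wire stays none
  actuator = none
tick 1:
  L0 recharge: idle → wire = none
  L1 avoid_obstacle: active, inhibitor → wire = none
  L2 escape: active, inhibitor → wire = none
  L3 track_target: idle → wire stays none
  actuator = none
tick 2:
  L0 recharge: idle → wire = none
  L1 avoid_obstacle: idle → wire stays none
  L2 escape: active, inhibitor → wire = none
  L3 track_target: active, suppressor → wire = (3, -2)
  actuator = (3, -2)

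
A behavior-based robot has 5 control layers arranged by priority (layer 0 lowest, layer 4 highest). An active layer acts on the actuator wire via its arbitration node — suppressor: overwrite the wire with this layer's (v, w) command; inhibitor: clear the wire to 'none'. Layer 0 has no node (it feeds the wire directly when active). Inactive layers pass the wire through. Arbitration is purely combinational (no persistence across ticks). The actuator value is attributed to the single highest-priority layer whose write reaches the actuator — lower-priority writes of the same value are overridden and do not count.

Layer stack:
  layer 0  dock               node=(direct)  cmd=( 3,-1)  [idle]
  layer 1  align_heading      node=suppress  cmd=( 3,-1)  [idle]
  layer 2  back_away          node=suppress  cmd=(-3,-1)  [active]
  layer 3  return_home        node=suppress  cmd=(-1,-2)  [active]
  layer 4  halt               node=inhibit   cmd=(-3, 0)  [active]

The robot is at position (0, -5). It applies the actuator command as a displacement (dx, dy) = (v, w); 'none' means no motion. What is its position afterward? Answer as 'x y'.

layer 0 (dock) idle — none
layer 1 (align_heading) idle — unchanged: none
layer 2 (back_away) active — suppresses: (-3, -1)
layer 3 (return_home) active — suppresses: (-1, -2)
layer 4 (halt) active — inhibits: none
→ actuator none
position: (0, -5) + none = (0, -5)

0 -5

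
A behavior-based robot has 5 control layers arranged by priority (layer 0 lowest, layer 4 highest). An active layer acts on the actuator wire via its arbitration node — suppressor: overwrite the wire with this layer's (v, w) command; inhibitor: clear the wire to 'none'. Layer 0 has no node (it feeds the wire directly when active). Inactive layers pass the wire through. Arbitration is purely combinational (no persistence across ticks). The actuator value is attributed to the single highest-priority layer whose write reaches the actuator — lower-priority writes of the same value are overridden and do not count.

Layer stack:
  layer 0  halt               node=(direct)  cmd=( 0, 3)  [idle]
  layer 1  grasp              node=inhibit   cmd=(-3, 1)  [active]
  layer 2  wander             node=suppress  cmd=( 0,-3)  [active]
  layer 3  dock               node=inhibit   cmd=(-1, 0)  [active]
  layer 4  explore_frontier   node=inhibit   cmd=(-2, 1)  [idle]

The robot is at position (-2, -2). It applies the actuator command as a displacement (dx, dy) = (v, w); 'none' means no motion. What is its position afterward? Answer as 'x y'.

layer 0 (halt) idle — none
layer 1 (grasp) active — inhibits: none
layer 2 (wander) active — suppresses: (0, -3)
layer 3 (dock) active — inhibits: none
layer 4 (explore_frontier) idle — unchanged: none
→ actuator none
position: (-2, -2) + none = (-2, -2)

-2 -2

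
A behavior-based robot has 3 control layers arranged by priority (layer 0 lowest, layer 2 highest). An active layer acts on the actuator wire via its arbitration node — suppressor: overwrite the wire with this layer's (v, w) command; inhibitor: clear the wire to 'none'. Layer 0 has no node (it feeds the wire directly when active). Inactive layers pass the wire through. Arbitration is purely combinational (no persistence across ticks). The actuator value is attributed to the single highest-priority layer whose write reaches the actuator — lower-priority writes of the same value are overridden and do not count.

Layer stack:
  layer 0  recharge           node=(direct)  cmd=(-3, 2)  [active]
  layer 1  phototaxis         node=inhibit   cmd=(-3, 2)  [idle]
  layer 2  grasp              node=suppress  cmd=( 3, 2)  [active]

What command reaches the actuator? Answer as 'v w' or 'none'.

layer 0 (recharge) active — direct: (-3, 2)
layer 1 (phototaxis) idle — unchanged: (-3, 2)
layer 2 (grasp) active — suppresses: (3, 2)
→ actuator (3, 2)

3 2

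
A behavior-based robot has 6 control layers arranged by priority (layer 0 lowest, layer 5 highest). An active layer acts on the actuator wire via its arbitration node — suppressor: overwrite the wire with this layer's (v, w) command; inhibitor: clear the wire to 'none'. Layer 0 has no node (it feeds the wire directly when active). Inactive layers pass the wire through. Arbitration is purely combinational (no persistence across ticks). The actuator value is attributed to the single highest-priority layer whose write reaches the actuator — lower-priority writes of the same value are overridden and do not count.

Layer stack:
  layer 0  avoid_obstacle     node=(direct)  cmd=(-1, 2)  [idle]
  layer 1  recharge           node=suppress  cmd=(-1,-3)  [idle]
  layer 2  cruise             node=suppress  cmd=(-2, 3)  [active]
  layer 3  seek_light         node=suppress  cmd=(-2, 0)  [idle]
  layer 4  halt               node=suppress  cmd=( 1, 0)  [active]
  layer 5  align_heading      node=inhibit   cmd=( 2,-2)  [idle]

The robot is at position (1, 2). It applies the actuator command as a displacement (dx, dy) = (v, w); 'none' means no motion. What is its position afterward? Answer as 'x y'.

layer 0 (avoid_obstacle) idle — none
layer 1 (recharge) idle — unchanged: none
layer 2 (cruise) active — suppresses: (-2, 3)
layer 3 (seek_light) idle — unchanged: (-2, 3)
layer 4 (halt) active — suppresses: (1, 0)
layer 5 (align_heading) idle — unchanged: (1, 0)
→ actuator (1, 0)
position: (1, 2) + (1, 0) = (2, 2)

2 2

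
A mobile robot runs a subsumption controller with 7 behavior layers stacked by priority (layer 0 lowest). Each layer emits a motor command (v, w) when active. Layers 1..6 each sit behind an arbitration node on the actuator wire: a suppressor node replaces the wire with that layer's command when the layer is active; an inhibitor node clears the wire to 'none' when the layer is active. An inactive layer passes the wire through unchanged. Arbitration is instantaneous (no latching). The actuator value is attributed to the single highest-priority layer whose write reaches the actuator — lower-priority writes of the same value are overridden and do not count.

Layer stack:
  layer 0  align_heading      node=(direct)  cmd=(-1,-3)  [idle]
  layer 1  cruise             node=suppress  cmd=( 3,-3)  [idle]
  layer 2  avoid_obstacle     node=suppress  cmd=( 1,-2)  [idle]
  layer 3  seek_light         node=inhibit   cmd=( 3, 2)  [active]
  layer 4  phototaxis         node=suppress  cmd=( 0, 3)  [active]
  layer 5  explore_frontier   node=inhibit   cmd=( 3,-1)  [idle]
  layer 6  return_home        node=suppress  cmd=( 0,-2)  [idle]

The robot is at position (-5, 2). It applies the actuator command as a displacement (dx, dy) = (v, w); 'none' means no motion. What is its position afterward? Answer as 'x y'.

L0 align_heading: idle → wire = none
L1 cruise: idle → wire stays none
L2 avoid_obstacle: idle → wire stays none
L3 seek_light: active, inhibitor → wire = none
L4 phototaxis: active, suppressor → wire = (0, 3)
L5 explore_frontier: idle → wire stays (0, 3)
L6 return_home: idle → wire stays (0, 3)
actuator = (0, 3)
position: (-5, 2) + (0, 3) = (-5, 5)

-5 5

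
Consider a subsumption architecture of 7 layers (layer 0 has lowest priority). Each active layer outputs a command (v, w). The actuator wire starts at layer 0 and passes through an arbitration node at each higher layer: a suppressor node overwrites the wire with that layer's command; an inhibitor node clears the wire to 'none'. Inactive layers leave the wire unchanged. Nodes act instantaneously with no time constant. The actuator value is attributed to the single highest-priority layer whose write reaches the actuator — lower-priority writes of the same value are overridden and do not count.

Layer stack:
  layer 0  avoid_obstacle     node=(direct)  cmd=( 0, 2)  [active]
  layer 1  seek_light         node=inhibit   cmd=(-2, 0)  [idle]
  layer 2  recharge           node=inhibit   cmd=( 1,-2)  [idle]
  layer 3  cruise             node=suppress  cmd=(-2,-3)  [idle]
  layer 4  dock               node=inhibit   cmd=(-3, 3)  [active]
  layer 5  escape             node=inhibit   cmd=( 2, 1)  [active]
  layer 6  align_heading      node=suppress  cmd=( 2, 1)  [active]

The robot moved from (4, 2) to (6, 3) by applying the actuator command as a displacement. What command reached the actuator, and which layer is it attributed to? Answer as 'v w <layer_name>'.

2 1 align_heading

displacement = (6, 3) − (4, 2) = (2, 1)
L0 avoid_obstacle: active, feeds wire = (0, 2)
L1 seek_light: idle → wire stays (0, 2)
L2 recharge: idle → wire stays (0, 2)
L3 cruise: idle → wire stays (0, 2)
L4 dock: active, inhibitor → wire = none
L5 escape: active, inhibitor → wire = none
L6 align_heading: active, suppressor → wire = (2, 1)
actuator = (2, 1) — from layer 6 (align_heading)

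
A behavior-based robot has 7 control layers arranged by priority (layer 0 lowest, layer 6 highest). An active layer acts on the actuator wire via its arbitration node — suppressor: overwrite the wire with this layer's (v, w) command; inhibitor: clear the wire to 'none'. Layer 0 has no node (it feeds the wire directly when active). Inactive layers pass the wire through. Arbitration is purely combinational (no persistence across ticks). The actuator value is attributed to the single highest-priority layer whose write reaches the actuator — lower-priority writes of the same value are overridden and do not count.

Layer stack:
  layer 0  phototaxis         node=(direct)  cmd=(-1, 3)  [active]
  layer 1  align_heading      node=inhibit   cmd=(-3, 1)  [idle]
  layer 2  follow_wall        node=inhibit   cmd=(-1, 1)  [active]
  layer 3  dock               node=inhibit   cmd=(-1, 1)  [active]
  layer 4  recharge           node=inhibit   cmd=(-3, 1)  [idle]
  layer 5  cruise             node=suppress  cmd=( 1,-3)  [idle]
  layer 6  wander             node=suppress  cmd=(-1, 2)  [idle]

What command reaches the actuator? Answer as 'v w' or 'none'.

[0] phototaxis on; wire := (-1, 3)
[1] align_heading off; pass (-1, 3)
[2] follow_wall on (inhibit); wire := none
[3] dock on (inhibit); wire := none
[4] recharge off; pass none
[5] cruise off; pass none
[6] wander off; pass none
output none

none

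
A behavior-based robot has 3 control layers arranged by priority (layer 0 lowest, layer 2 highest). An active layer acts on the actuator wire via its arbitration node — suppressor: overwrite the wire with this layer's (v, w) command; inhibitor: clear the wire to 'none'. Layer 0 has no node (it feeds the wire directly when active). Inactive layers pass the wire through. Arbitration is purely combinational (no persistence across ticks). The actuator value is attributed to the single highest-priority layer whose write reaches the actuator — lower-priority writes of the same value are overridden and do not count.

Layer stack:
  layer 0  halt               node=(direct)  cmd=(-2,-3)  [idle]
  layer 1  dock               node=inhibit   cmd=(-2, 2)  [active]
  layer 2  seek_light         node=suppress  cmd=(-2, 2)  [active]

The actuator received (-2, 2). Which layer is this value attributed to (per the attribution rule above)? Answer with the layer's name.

L0 halt: idle → wire = none
L1 dock: active, inhibitor → wire = none
L2 seek_light: active, suppressor → wire = (-2, 2)
actuator = (-2, 2)
last writer: layer 2 = seek_light

seek_light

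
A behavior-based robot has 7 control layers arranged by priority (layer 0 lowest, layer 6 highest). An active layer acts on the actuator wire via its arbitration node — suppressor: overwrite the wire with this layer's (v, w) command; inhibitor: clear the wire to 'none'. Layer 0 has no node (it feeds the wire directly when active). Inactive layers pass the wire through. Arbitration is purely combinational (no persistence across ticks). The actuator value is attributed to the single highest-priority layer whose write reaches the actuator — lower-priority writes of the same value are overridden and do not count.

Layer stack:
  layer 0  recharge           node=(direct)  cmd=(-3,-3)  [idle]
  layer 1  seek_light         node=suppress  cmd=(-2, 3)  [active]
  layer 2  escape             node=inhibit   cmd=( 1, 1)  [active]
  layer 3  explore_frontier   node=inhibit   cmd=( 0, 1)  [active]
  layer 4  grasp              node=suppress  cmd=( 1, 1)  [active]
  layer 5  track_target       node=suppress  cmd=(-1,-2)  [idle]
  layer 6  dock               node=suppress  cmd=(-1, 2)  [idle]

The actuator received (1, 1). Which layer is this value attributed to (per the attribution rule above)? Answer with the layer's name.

grasp

[0] recharge off; wire := none
[1] seek_light on (suppress); wire := (-2, 3)
[2] escape on (inhibit); wire := none
[3] explore_frontier on (inhibit); wire := none
[4] grasp on (suppress); wire := (1, 1)
[5] track_target off; pass (1, 1)
[6] dock off; pass (1, 1)
output (1, 1)
last writer: layer 4 = grasp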